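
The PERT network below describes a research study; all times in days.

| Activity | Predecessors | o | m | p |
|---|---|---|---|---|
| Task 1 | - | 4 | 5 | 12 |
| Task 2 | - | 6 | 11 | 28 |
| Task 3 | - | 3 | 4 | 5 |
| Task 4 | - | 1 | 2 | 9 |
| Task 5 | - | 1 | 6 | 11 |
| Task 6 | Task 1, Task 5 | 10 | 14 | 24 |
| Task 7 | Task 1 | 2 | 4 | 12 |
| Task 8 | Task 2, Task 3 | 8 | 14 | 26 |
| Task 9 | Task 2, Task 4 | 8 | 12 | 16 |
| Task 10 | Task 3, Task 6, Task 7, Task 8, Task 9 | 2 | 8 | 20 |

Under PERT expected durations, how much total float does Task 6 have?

7 days

te_Task 1 = (4 + 4·5 + 12)/6 = 36/6 = 6
te_Task 2 = (6 + 4·11 + 28)/6 = 78/6 = 13
te_Task 3 = (3 + 4·4 + 5)/6 = 24/6 = 4
te_Task 4 = (1 + 4·2 + 9)/6 = 18/6 = 3
te_Task 5 = (1 + 4·6 + 11)/6 = 36/6 = 6
te_Task 6 = (10 + 4·14 + 24)/6 = 90/6 = 15
te_Task 7 = (2 + 4·4 + 12)/6 = 30/6 = 5
te_Task 8 = (8 + 4·14 + 26)/6 = 90/6 = 15
te_Task 9 = (8 + 4·12 + 16)/6 = 72/6 = 12
te_Task 10 = (2 + 4·8 + 20)/6 = 54/6 = 9

Forward pass:
ES_Task 1 = 0; EF_Task 1 = 6
ES_Task 2 = 0; EF_Task 2 = 13
ES_Task 3 = 0; EF_Task 3 = 4
ES_Task 4 = 0; EF_Task 4 = 3
ES_Task 5 = 0; EF_Task 5 = 6
ES_Task 6 = max(EF_Task 1=6, EF_Task 5=6) = 6; EF_Task 6 = 6+15 = 21
ES_Task 7 = 6; EF_Task 7 = 6+5 = 11
ES_Task 8 = max(EF_Task 2=13, EF_Task 3=4) = 13; EF_Task 8 = 13+15 = 28
ES_Task 9 = max(EF_Task 2=13, EF_Task 4=3) = 13; EF_Task 9 = 13+12 = 25
ES_Task 10 = max(EF_Task 3=4, EF_Task 6=21, EF_Task 7=11, EF_Task 8=28, EF_Task 9=25) = 28; EF_Task 10 = 28+9 = 37
Expected project duration μ = 37 days. Critical path: Task 2 → Task 8 → Task 10.

Backward pass:
LF_Task 10 = 37; LS_Task 10 = 37−9 = 28
LF_Task 9 = LS_Task 10 = 28; LS_Task 9 = 28−12 = 16
LF_Task 8 = LS_Task 10 = 28; LS_Task 8 = 28−15 = 13
LF_Task 7 = LS_Task 10 = 28; LS_Task 7 = 28−5 = 23
LF_Task 6 = LS_Task 10 = 28; LS_Task 6 = 28−15 = 13
LF_Task 5 = LS_Task 6 = 13; LS_Task 5 = 13−6 = 7
LF_Task 4 = LS_Task 9 = 16; LS_Task 4 = 16−3 = 13
LF_Task 3 = min(LS_Task 8=13, LS_Task 10=28) = 13; LS_Task 3 = 13−4 = 9
LF_Task 2 = min(LS_Task 8=13, LS_Task 9=16) = 13; LS_Task 2 = 13−13 = 0
LF_Task 1 = min(LS_Task 6=13, LS_Task 7=23) = 13; LS_Task 1 = 13−6 = 7
Slack_Task 6 = LS_Task 6 − ES_Task 6 = 13 − 6 = 7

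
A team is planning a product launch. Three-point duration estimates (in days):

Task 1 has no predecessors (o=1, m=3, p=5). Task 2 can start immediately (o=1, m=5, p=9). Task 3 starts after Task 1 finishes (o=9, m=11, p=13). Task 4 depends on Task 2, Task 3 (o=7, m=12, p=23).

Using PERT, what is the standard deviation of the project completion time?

te_Task 1 = (1 + 4·3 + 5)/6 = 18/6 = 3; σ²_Task 1 = ((5−1)/6)² = 0.444
te_Task 2 = (1 + 4·5 + 9)/6 = 30/6 = 5; σ²_Task 2 = ((9−1)/6)² = 1.778
te_Task 3 = (9 + 4·11 + 13)/6 = 66/6 = 11; σ²_Task 3 = ((13−9)/6)² = 0.444
te_Task 4 = (7 + 4·12 + 23)/6 = 78/6 = 13; σ²_Task 4 = ((23−7)/6)² = 7.111

Forward pass:
ES_Task 1 = 0; EF_Task 1 = 3
ES_Task 2 = 0; EF_Task 2 = 5
ES_Task 3 = 3; EF_Task 3 = 3+11 = 14
ES_Task 4 = max(EF_Task 2=5, EF_Task 3=14) = 14; EF_Task 4 = 14+13 = 27
Expected project duration μ = 27 days. Critical path: Task 1 → Task 3 → Task 4.

Variance along critical path = 0.444 + 0.444 + 7.111 = 8.000
σ = √8.000 = 2.828 days

2.83 days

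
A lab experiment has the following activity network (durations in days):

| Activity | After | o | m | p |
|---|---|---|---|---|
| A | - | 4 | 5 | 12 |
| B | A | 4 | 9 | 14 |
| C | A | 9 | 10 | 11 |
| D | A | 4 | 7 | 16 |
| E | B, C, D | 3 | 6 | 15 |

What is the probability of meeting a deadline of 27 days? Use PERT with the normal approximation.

te_A = (4 + 4·5 + 12)/6 = 36/6 = 6; σ²_A = ((12−4)/6)² = 1.778
te_B = (4 + 4·9 + 14)/6 = 54/6 = 9; σ²_B = ((14−4)/6)² = 2.778
te_C = (9 + 4·10 + 11)/6 = 60/6 = 10; σ²_C = ((11−9)/6)² = 0.111
te_D = (4 + 4·7 + 16)/6 = 48/6 = 8; σ²_D = ((16−4)/6)² = 4.000
te_E = (3 + 4·6 + 15)/6 = 42/6 = 7; σ²_E = ((15−3)/6)² = 4.000

Forward pass:
ES_A = 0; EF_A = 6
ES_B = 6; EF_B = 6+9 = 15
ES_C = 6; EF_C = 6+10 = 16
ES_D = 6; EF_D = 6+8 = 14
ES_E = max(EF_B=15, EF_C=16, EF_D=14) = 16; EF_E = 16+7 = 23
Expected project duration μ = 23 days. Critical path: A → C → E.

Variance along critical path = 1.778 + 0.111 + 4.000 = 5.889; σ = √5.889 = 2.427 days.
Z = (27 − 23) / 2.427 = 1.648
P(T ≤ 27) = Φ(1.648) ≈ 0.950

0.950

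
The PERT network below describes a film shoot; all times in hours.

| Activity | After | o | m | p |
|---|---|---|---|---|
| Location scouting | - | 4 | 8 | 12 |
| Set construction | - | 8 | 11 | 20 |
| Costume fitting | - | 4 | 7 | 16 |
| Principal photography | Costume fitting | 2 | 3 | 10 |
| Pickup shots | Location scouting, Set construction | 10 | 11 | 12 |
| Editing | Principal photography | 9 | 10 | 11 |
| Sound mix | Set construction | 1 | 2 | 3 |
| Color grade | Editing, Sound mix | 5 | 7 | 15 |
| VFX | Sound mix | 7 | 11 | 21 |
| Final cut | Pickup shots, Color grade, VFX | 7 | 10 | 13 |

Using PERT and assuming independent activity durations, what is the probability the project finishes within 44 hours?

te_Location scouting = (4 + 4·8 + 12)/6 = 48/6 = 8; σ²_Location scouting = ((12−4)/6)² = 1.778
te_Set construction = (8 + 4·11 + 20)/6 = 72/6 = 12; σ²_Set construction = ((20−8)/6)² = 4.000
te_Costume fitting = (4 + 4·7 + 16)/6 = 48/6 = 8; σ²_Costume fitting = ((16−4)/6)² = 4.000
te_Principal photography = (2 + 4·3 + 10)/6 = 24/6 = 4; σ²_Principal photography = ((10−2)/6)² = 1.778
te_Pickup shots = (10 + 4·11 + 12)/6 = 66/6 = 11; σ²_Pickup shots = ((12−10)/6)² = 0.111
te_Editing = (9 + 4·10 + 11)/6 = 60/6 = 10; σ²_Editing = ((11−9)/6)² = 0.111
te_Sound mix = (1 + 4·2 + 3)/6 = 12/6 = 2; σ²_Sound mix = ((3−1)/6)² = 0.111
te_Color grade = (5 + 4·7 + 15)/6 = 48/6 = 8; σ²_Color grade = ((15−5)/6)² = 2.778
te_VFX = (7 + 4·11 + 21)/6 = 72/6 = 12; σ²_VFX = ((21−7)/6)² = 5.444
te_Final cut = (7 + 4·10 + 13)/6 = 60/6 = 10; σ²_Final cut = ((13−7)/6)² = 1.000

Forward pass:
ES_Location scouting = 0; EF_Location scouting = 8
ES_Set construction = 0; EF_Set construction = 12
ES_Costume fitting = 0; EF_Costume fitting = 8
ES_Principal photography = 8; EF_Principal photography = 8+4 = 12
ES_Pickup shots = max(EF_Location scouting=8, EF_Set construction=12) = 12; EF_Pickup shots = 12+11 = 23
ES_Editing = 12; EF_Editing = 12+10 = 22
ES_Sound mix = 12; EF_Sound mix = 12+2 = 14
ES_Color grade = max(EF_Editing=22, EF_Sound mix=14) = 22; EF_Color grade = 22+8 = 30
ES_VFX = 14; EF_VFX = 14+12 = 26
ES_Final cut = max(EF_Pickup shots=23, EF_Color grade=30, EF_VFX=26) = 30; EF_Final cut = 30+10 = 40
Expected project duration μ = 40 hours. Critical path: Costume fitting → Principal photography → Editing → Color grade → Final cut.

Variance along critical path = 4.000 + 1.778 + 0.111 + 2.778 + 1.000 = 9.667; σ = √9.667 = 3.109 hours.
Z = (44 − 40) / 3.109 = 1.287
P(T ≤ 44) = Φ(1.287) ≈ 0.901

0.901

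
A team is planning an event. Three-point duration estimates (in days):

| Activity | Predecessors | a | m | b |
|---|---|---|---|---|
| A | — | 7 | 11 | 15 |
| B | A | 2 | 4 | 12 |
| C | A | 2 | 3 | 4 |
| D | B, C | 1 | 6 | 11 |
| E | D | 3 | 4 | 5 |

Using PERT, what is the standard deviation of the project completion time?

te_A = (7 + 4·11 + 15)/6 = 66/6 = 11; σ²_A = ((15−7)/6)² = 1.778
te_B = (2 + 4·4 + 12)/6 = 30/6 = 5; σ²_B = ((12−2)/6)² = 2.778
te_C = (2 + 4·3 + 4)/6 = 18/6 = 3; σ²_C = ((4−2)/6)² = 0.111
te_D = (1 + 4·6 + 11)/6 = 36/6 = 6; σ²_D = ((11−1)/6)² = 2.778
te_E = (3 + 4·4 + 5)/6 = 24/6 = 4; σ²_E = ((5−3)/6)² = 0.111

Forward pass:
ES_A = 0; EF_A = 11
ES_B = 11; EF_B = 11+5 = 16
ES_C = 11; EF_C = 11+3 = 14
ES_D = max(EF_B=16, EF_C=14) = 16; EF_D = 16+6 = 22
ES_E = 22; EF_E = 22+4 = 26
Expected project duration μ = 26 days. Critical path: A → B → D → E.

Variance along critical path = 1.778 + 2.778 + 2.778 + 0.111 = 7.444
σ = √7.444 = 2.728 days

2.73 days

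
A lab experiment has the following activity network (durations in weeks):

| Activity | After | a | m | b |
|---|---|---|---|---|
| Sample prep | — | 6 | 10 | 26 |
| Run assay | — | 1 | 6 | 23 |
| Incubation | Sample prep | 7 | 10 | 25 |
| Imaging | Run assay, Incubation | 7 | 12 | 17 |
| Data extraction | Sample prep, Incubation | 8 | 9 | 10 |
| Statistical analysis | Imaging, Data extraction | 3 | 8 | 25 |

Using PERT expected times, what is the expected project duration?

46 weeks

te_Sample prep = (6 + 4·10 + 26)/6 = 72/6 = 12
te_Run assay = (1 + 4·6 + 23)/6 = 48/6 = 8
te_Incubation = (7 + 4·10 + 25)/6 = 72/6 = 12
te_Imaging = (7 + 4·12 + 17)/6 = 72/6 = 12
te_Data extraction = (8 + 4·9 + 10)/6 = 54/6 = 9
te_Statistical analysis = (3 + 4·8 + 25)/6 = 60/6 = 10

Forward pass:
ES_Sample prep = 0; EF_Sample prep = 12
ES_Run assay = 0; EF_Run assay = 8
ES_Incubation = 12; EF_Incubation = 12+12 = 24
ES_Imaging = max(EF_Run assay=8, EF_Incubation=24) = 24; EF_Imaging = 24+12 = 36
ES_Data extraction = max(EF_Sample prep=12, EF_Incubation=24) = 24; EF_Data extraction = 24+9 = 33
ES_Statistical analysis = max(EF_Imaging=36, EF_Data extraction=33) = 36; EF_Statistical analysis = 36+10 = 46
Expected project duration μ = 46 weeks. Critical path: Sample prep → Incubation → Imaging → Statistical analysis.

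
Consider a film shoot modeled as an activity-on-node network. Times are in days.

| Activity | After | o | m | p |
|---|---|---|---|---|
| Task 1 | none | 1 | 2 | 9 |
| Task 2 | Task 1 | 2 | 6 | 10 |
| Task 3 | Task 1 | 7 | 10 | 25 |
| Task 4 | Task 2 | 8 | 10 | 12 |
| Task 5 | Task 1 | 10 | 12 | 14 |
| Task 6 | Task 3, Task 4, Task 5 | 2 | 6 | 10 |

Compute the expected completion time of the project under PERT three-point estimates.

te_Task 1 = (1 + 4·2 + 9)/6 = 18/6 = 3
te_Task 2 = (2 + 4·6 + 10)/6 = 36/6 = 6
te_Task 3 = (7 + 4·10 + 25)/6 = 72/6 = 12
te_Task 4 = (8 + 4·10 + 12)/6 = 60/6 = 10
te_Task 5 = (10 + 4·12 + 14)/6 = 72/6 = 12
te_Task 6 = (2 + 4·6 + 10)/6 = 36/6 = 6

Forward pass:
ES_Task 1 = 0; EF_Task 1 = 3
ES_Task 2 = 3; EF_Task 2 = 3+6 = 9
ES_Task 3 = 3; EF_Task 3 = 3+12 = 15
ES_Task 4 = 9; EF_Task 4 = 9+10 = 19
ES_Task 5 = 3; EF_Task 5 = 3+12 = 15
ES_Task 6 = max(EF_Task 3=15, EF_Task 4=19, EF_Task 5=15) = 19; EF_Task 6 = 19+6 = 25
Expected project duration μ = 25 days. Critical path: Task 1 → Task 2 → Task 4 → Task 6.

25 days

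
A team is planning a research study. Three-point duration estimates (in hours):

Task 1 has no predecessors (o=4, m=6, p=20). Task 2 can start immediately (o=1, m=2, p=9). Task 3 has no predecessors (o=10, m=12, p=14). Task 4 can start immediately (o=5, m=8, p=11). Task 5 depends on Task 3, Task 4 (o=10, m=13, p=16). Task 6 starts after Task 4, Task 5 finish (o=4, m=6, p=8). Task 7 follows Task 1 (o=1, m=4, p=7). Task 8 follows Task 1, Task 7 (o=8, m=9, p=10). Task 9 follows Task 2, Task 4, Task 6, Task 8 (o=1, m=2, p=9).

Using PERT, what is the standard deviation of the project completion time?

1.91 hours

te_Task 1 = (4 + 4·6 + 20)/6 = 48/6 = 8; σ²_Task 1 = ((20−4)/6)² = 7.111
te_Task 2 = (1 + 4·2 + 9)/6 = 18/6 = 3; σ²_Task 2 = ((9−1)/6)² = 1.778
te_Task 3 = (10 + 4·12 + 14)/6 = 72/6 = 12; σ²_Task 3 = ((14−10)/6)² = 0.444
te_Task 4 = (5 + 4·8 + 11)/6 = 48/6 = 8; σ²_Task 4 = ((11−5)/6)² = 1.000
te_Task 5 = (10 + 4·13 + 16)/6 = 78/6 = 13; σ²_Task 5 = ((16−10)/6)² = 1.000
te_Task 6 = (4 + 4·6 + 8)/6 = 36/6 = 6; σ²_Task 6 = ((8−4)/6)² = 0.444
te_Task 7 = (1 + 4·4 + 7)/6 = 24/6 = 4; σ²_Task 7 = ((7−1)/6)² = 1.000
te_Task 8 = (8 + 4·9 + 10)/6 = 54/6 = 9; σ²_Task 8 = ((10−8)/6)² = 0.111
te_Task 9 = (1 + 4·2 + 9)/6 = 18/6 = 3; σ²_Task 9 = ((9−1)/6)² = 1.778

Forward pass:
ES_Task 1 = 0; EF_Task 1 = 8
ES_Task 2 = 0; EF_Task 2 = 3
ES_Task 3 = 0; EF_Task 3 = 12
ES_Task 4 = 0; EF_Task 4 = 8
ES_Task 5 = max(EF_Task 3=12, EF_Task 4=8) = 12; EF_Task 5 = 12+13 = 25
ES_Task 6 = max(EF_Task 4=8, EF_Task 5=25) = 25; EF_Task 6 = 25+6 = 31
ES_Task 7 = 8; EF_Task 7 = 8+4 = 12
ES_Task 8 = max(EF_Task 1=8, EF_Task 7=12) = 12; EF_Task 8 = 12+9 = 21
ES_Task 9 = max(EF_Task 2=3, EF_Task 4=8, EF_Task 6=31, EF_Task 8=21) = 31; EF_Task 9 = 31+3 = 34
Expected project duration μ = 34 hours. Critical path: Task 3 → Task 5 → Task 6 → Task 9.

Variance along critical path = 0.444 + 1.000 + 0.444 + 1.778 = 3.667
σ = √3.667 = 1.915 hours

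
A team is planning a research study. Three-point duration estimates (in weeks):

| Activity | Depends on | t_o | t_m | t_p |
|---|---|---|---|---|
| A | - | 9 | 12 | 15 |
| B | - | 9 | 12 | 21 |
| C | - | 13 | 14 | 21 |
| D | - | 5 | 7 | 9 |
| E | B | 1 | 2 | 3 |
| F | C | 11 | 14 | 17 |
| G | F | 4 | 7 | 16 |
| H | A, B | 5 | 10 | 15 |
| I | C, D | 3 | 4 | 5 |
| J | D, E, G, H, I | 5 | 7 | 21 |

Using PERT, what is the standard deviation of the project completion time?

te_A = (9 + 4·12 + 15)/6 = 72/6 = 12; σ²_A = ((15−9)/6)² = 1.000
te_B = (9 + 4·12 + 21)/6 = 78/6 = 13; σ²_B = ((21−9)/6)² = 4.000
te_C = (13 + 4·14 + 21)/6 = 90/6 = 15; σ²_C = ((21−13)/6)² = 1.778
te_D = (5 + 4·7 + 9)/6 = 42/6 = 7; σ²_D = ((9−5)/6)² = 0.444
te_E = (1 + 4·2 + 3)/6 = 12/6 = 2; σ²_E = ((3−1)/6)² = 0.111
te_F = (11 + 4·14 + 17)/6 = 84/6 = 14; σ²_F = ((17−11)/6)² = 1.000
te_G = (4 + 4·7 + 16)/6 = 48/6 = 8; σ²_G = ((16−4)/6)² = 4.000
te_H = (5 + 4·10 + 15)/6 = 60/6 = 10; σ²_H = ((15−5)/6)² = 2.778
te_I = (3 + 4·4 + 5)/6 = 24/6 = 4; σ²_I = ((5−3)/6)² = 0.111
te_J = (5 + 4·7 + 21)/6 = 54/6 = 9; σ²_J = ((21−5)/6)² = 7.111

Forward pass:
ES_A = 0; EF_A = 12
ES_B = 0; EF_B = 13
ES_C = 0; EF_C = 15
ES_D = 0; EF_D = 7
ES_E = 13; EF_E = 13+2 = 15
ES_F = 15; EF_F = 15+14 = 29
ES_G = 29; EF_G = 29+8 = 37
ES_H = max(EF_A=12, EF_B=13) = 13; EF_H = 13+10 = 23
ES_I = max(EF_C=15, EF_D=7) = 15; EF_I = 15+4 = 19
ES_J = max(EF_D=7, EF_E=15, EF_G=37, EF_H=23, EF_I=19) = 37; EF_J = 37+9 = 46
Expected project duration μ = 46 weeks. Critical path: C → F → G → J.

Variance along critical path = 1.778 + 1.000 + 4.000 + 7.111 = 13.889
σ = √13.889 = 3.727 weeks

3.73 weeks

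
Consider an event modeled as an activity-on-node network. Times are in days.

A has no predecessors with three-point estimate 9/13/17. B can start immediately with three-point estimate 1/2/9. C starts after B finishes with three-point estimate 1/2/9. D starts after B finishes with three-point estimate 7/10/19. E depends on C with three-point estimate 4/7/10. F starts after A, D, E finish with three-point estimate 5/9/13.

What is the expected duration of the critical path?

23 days

te_A = (9 + 4·13 + 17)/6 = 78/6 = 13
te_B = (1 + 4·2 + 9)/6 = 18/6 = 3
te_C = (1 + 4·2 + 9)/6 = 18/6 = 3
te_D = (7 + 4·10 + 19)/6 = 66/6 = 11
te_E = (4 + 4·7 + 10)/6 = 42/6 = 7
te_F = (5 + 4·9 + 13)/6 = 54/6 = 9

Forward pass:
ES_A = 0; EF_A = 13
ES_B = 0; EF_B = 3
ES_C = 3; EF_C = 3+3 = 6
ES_D = 3; EF_D = 3+11 = 14
ES_E = 6; EF_E = 6+7 = 13
ES_F = max(EF_A=13, EF_D=14, EF_E=13) = 14; EF_F = 14+9 = 23
Expected project duration μ = 23 days. Critical path: B → D → F.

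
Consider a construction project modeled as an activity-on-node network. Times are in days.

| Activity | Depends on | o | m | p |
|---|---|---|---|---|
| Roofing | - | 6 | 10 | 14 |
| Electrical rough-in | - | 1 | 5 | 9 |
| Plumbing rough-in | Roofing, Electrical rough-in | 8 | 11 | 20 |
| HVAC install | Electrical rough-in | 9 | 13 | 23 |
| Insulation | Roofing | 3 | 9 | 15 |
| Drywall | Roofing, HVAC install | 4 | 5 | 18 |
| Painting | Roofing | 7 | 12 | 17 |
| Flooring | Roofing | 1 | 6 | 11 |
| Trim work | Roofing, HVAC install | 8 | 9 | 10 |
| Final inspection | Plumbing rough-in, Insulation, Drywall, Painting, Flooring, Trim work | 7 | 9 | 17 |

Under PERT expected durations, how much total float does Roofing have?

6 days

te_Roofing = (6 + 4·10 + 14)/6 = 60/6 = 10
te_Electrical rough-in = (1 + 4·5 + 9)/6 = 30/6 = 5
te_Plumbing rough-in = (8 + 4·11 + 20)/6 = 72/6 = 12
te_HVAC install = (9 + 4·13 + 23)/6 = 84/6 = 14
te_Insulation = (3 + 4·9 + 15)/6 = 54/6 = 9
te_Drywall = (4 + 4·5 + 18)/6 = 42/6 = 7
te_Painting = (7 + 4·12 + 17)/6 = 72/6 = 12
te_Flooring = (1 + 4·6 + 11)/6 = 36/6 = 6
te_Trim work = (8 + 4·9 + 10)/6 = 54/6 = 9
te_Final inspection = (7 + 4·9 + 17)/6 = 60/6 = 10

Forward pass:
ES_Roofing = 0; EF_Roofing = 10
ES_Electrical rough-in = 0; EF_Electrical rough-in = 5
ES_Plumbing rough-in = max(EF_Roofing=10, EF_Electrical rough-in=5) = 10; EF_Plumbing rough-in = 10+12 = 22
ES_HVAC install = 5; EF_HVAC install = 5+14 = 19
ES_Insulation = 10; EF_Insulation = 10+9 = 19
ES_Drywall = max(EF_Roofing=10, EF_HVAC install=19) = 19; EF_Drywall = 19+7 = 26
ES_Painting = 10; EF_Painting = 10+12 = 22
ES_Flooring = 10; EF_Flooring = 10+6 = 16
ES_Trim work = max(EF_Roofing=10, EF_HVAC install=19) = 19; EF_Trim work = 19+9 = 28
ES_Final inspection = max(EF_Plumbing rough-in=22, EF_Insulation=19, EF_Drywall=26, EF_Painting=22, EF_Flooring=16, EF_Trim work=28) = 28; EF_Final inspection = 28+10 = 38
Expected project duration μ = 38 days. Critical path: Electrical rough-in → HVAC install → Trim work → Final inspection.

Backward pass:
LF_Final inspection = 38; LS_Final inspection = 38−10 = 28
LF_Trim work = LS_Final inspection = 28; LS_Trim work = 28−9 = 19
LF_Flooring = LS_Final inspection = 28; LS_Flooring = 28−6 = 22
LF_Painting = LS_Final inspection = 28; LS_Painting = 28−12 = 16
LF_Drywall = LS_Final inspection = 28; LS_Drywall = 28−7 = 21
LF_Insulation = LS_Final inspection = 28; LS_Insulation = 28−9 = 19
LF_HVAC install = min(LS_Drywall=21, LS_Trim work=19) = 19; LS_HVAC install = 19−14 = 5
LF_Plumbing rough-in = LS_Final inspection = 28; LS_Plumbing rough-in = 28−12 = 16
LF_Electrical rough-in = min(LS_Plumbing rough-in=16, LS_HVAC install=5) = 5; LS_Electrical rough-in = 5−5 = 0
LF_Roofing = min(LS_Plumbing rough-in=16, LS_Insulation=19, LS_Drywall=21, LS_Painting=16, LS_Flooring=22, LS_Trim work=19) = 16; LS_Roofing = 16−10 = 6
Slack_Roofing = LS_Roofing − ES_Roofing = 6 − 0 = 6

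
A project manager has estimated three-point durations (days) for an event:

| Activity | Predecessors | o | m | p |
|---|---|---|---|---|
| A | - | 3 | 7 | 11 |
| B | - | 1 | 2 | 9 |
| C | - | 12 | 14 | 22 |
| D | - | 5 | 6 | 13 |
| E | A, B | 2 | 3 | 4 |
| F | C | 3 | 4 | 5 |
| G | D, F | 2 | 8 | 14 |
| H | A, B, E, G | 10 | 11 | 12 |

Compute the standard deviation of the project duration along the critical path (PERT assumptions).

2.65 days

te_A = (3 + 4·7 + 11)/6 = 42/6 = 7; σ²_A = ((11−3)/6)² = 1.778
te_B = (1 + 4·2 + 9)/6 = 18/6 = 3; σ²_B = ((9−1)/6)² = 1.778
te_C = (12 + 4·14 + 22)/6 = 90/6 = 15; σ²_C = ((22−12)/6)² = 2.778
te_D = (5 + 4·6 + 13)/6 = 42/6 = 7; σ²_D = ((13−5)/6)² = 1.778
te_E = (2 + 4·3 + 4)/6 = 18/6 = 3; σ²_E = ((4−2)/6)² = 0.111
te_F = (3 + 4·4 + 5)/6 = 24/6 = 4; σ²_F = ((5−3)/6)² = 0.111
te_G = (2 + 4·8 + 14)/6 = 48/6 = 8; σ²_G = ((14−2)/6)² = 4.000
te_H = (10 + 4·11 + 12)/6 = 66/6 = 11; σ²_H = ((12−10)/6)² = 0.111

Forward pass:
ES_A = 0; EF_A = 7
ES_B = 0; EF_B = 3
ES_C = 0; EF_C = 15
ES_D = 0; EF_D = 7
ES_E = max(EF_A=7, EF_B=3) = 7; EF_E = 7+3 = 10
ES_F = 15; EF_F = 15+4 = 19
ES_G = max(EF_D=7, EF_F=19) = 19; EF_G = 19+8 = 27
ES_H = max(EF_A=7, EF_B=3, EF_E=10, EF_G=27) = 27; EF_H = 27+11 = 38
Expected project duration μ = 38 days. Critical path: C → F → G → H.

Variance along critical path = 2.778 + 0.111 + 4.000 + 0.111 = 7.000
σ = √7.000 = 2.646 days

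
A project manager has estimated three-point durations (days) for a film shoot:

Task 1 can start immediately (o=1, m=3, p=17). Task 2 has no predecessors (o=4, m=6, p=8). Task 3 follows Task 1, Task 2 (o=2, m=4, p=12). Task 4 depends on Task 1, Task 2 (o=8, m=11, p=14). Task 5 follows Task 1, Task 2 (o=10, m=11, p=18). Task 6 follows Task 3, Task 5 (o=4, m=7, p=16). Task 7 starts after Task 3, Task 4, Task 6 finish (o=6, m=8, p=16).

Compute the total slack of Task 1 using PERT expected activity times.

te_Task 1 = (1 + 4·3 + 17)/6 = 30/6 = 5
te_Task 2 = (4 + 4·6 + 8)/6 = 36/6 = 6
te_Task 3 = (2 + 4·4 + 12)/6 = 30/6 = 5
te_Task 4 = (8 + 4·11 + 14)/6 = 66/6 = 11
te_Task 5 = (10 + 4·11 + 18)/6 = 72/6 = 12
te_Task 6 = (4 + 4·7 + 16)/6 = 48/6 = 8
te_Task 7 = (6 + 4·8 + 16)/6 = 54/6 = 9

Forward pass:
ES_Task 1 = 0; EF_Task 1 = 5
ES_Task 2 = 0; EF_Task 2 = 6
ES_Task 3 = max(EF_Task 1=5, EF_Task 2=6) = 6; EF_Task 3 = 6+5 = 11
ES_Task 4 = max(EF_Task 1=5, EF_Task 2=6) = 6; EF_Task 4 = 6+11 = 17
ES_Task 5 = max(EF_Task 1=5, EF_Task 2=6) = 6; EF_Task 5 = 6+12 = 18
ES_Task 6 = max(EF_Task 3=11, EF_Task 5=18) = 18; EF_Task 6 = 18+8 = 26
ES_Task 7 = max(EF_Task 3=11, EF_Task 4=17, EF_Task 6=26) = 26; EF_Task 7 = 26+9 = 35
Expected project duration μ = 35 days. Critical path: Task 2 → Task 5 → Task 6 → Task 7.

Backward pass:
LF_Task 7 = 35; LS_Task 7 = 35−9 = 26
LF_Task 6 = LS_Task 7 = 26; LS_Task 6 = 26−8 = 18
LF_Task 5 = LS_Task 6 = 18; LS_Task 5 = 18−12 = 6
LF_Task 4 = LS_Task 7 = 26; LS_Task 4 = 26−11 = 15
LF_Task 3 = min(LS_Task 6=18, LS_Task 7=26) = 18; LS_Task 3 = 18−5 = 13
LF_Task 2 = min(LS_Task 3=13, LS_Task 4=15, LS_Task 5=6) = 6; LS_Task 2 = 6−6 = 0
LF_Task 1 = min(LS_Task 3=13, LS_Task 4=15, LS_Task 5=6) = 6; LS_Task 1 = 6−5 = 1
Slack_Task 1 = LS_Task 1 − ES_Task 1 = 1 − 0 = 1

1 days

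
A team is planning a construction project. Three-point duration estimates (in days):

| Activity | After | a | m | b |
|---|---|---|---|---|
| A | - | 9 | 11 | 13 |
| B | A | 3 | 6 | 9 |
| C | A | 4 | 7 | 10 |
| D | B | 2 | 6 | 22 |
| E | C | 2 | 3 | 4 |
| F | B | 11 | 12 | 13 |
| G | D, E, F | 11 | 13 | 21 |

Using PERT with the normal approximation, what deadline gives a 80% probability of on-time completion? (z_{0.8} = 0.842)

te_A = (9 + 4·11 + 13)/6 = 66/6 = 11; σ²_A = ((13−9)/6)² = 0.444
te_B = (3 + 4·6 + 9)/6 = 36/6 = 6; σ²_B = ((9−3)/6)² = 1.000
te_C = (4 + 4·7 + 10)/6 = 42/6 = 7; σ²_C = ((10−4)/6)² = 1.000
te_D = (2 + 4·6 + 22)/6 = 48/6 = 8; σ²_D = ((22−2)/6)² = 11.111
te_E = (2 + 4·3 + 4)/6 = 18/6 = 3; σ²_E = ((4−2)/6)² = 0.111
te_F = (11 + 4·12 + 13)/6 = 72/6 = 12; σ²_F = ((13−11)/6)² = 0.111
te_G = (11 + 4·13 + 21)/6 = 84/6 = 14; σ²_G = ((21−11)/6)² = 2.778

Forward pass:
ES_A = 0; EF_A = 11
ES_B = 11; EF_B = 11+6 = 17
ES_C = 11; EF_C = 11+7 = 18
ES_D = 17; EF_D = 17+8 = 25
ES_E = 18; EF_E = 18+3 = 21
ES_F = 17; EF_F = 17+12 = 29
ES_G = max(EF_D=25, EF_E=21, EF_F=29) = 29; EF_G = 29+14 = 43
Expected project duration μ = 43 days. Critical path: A → B → F → G.

Variance along critical path = 0.444 + 1.000 + 0.111 + 2.778 = 4.333; σ = 2.082 days.
D = μ + z·σ = 43 + 0.842·2.082 = 44.8 days

44.8 days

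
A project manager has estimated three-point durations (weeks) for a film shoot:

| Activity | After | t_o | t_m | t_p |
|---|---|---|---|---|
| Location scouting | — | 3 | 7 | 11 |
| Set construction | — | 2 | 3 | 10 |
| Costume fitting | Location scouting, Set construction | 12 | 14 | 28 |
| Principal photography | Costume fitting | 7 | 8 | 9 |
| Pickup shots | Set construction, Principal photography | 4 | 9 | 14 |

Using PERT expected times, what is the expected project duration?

40 weeks

te_Location scouting = (3 + 4·7 + 11)/6 = 42/6 = 7
te_Set construction = (2 + 4·3 + 10)/6 = 24/6 = 4
te_Costume fitting = (12 + 4·14 + 28)/6 = 96/6 = 16
te_Principal photography = (7 + 4·8 + 9)/6 = 48/6 = 8
te_Pickup shots = (4 + 4·9 + 14)/6 = 54/6 = 9

Forward pass:
ES_Location scouting = 0; EF_Location scouting = 7
ES_Set construction = 0; EF_Set construction = 4
ES_Costume fitting = max(EF_Location scouting=7, EF_Set construction=4) = 7; EF_Costume fitting = 7+16 = 23
ES_Principal photography = 23; EF_Principal photography = 23+8 = 31
ES_Pickup shots = max(EF_Set construction=4, EF_Principal photography=31) = 31; EF_Pickup shots = 31+9 = 40
Expected project duration μ = 40 weeks. Critical path: Location scouting → Costume fitting → Principal photography → Pickup shots.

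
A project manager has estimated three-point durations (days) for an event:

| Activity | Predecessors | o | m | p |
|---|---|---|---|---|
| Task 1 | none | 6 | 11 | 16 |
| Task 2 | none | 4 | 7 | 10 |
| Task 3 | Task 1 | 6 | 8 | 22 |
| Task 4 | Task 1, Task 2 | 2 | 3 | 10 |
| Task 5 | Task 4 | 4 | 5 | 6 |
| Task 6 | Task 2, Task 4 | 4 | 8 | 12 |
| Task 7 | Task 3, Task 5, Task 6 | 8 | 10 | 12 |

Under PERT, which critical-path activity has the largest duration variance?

te_Task 1 = (6 + 4·11 + 16)/6 = 66/6 = 11; σ²_Task 1 = ((16−6)/6)² = 2.778
te_Task 2 = (4 + 4·7 + 10)/6 = 42/6 = 7; σ²_Task 2 = ((10−4)/6)² = 1.000
te_Task 3 = (6 + 4·8 + 22)/6 = 60/6 = 10; σ²_Task 3 = ((22−6)/6)² = 7.111
te_Task 4 = (2 + 4·3 + 10)/6 = 24/6 = 4; σ²_Task 4 = ((10−2)/6)² = 1.778
te_Task 5 = (4 + 4·5 + 6)/6 = 30/6 = 5; σ²_Task 5 = ((6−4)/6)² = 0.111
te_Task 6 = (4 + 4·8 + 12)/6 = 48/6 = 8; σ²_Task 6 = ((12−4)/6)² = 1.778
te_Task 7 = (8 + 4·10 + 12)/6 = 60/6 = 10; σ²_Task 7 = ((12−8)/6)² = 0.444

Forward pass:
ES_Task 1 = 0; EF_Task 1 = 11
ES_Task 2 = 0; EF_Task 2 = 7
ES_Task 3 = 11; EF_Task 3 = 11+10 = 21
ES_Task 4 = max(EF_Task 1=11, EF_Task 2=7) = 11; EF_Task 4 = 11+4 = 15
ES_Task 5 = 15; EF_Task 5 = 15+5 = 20
ES_Task 6 = max(EF_Task 2=7, EF_Task 4=15) = 15; EF_Task 6 = 15+8 = 23
ES_Task 7 = max(EF_Task 3=21, EF_Task 5=20, EF_Task 6=23) = 23; EF_Task 7 = 23+10 = 33
Expected project duration μ = 33 days. Critical path: Task 1 → Task 4 → Task 6 → Task 7.

Variances on critical path: σ²_Task 1=2.778, σ²_Task 4=1.778, σ²_Task 6=1.778, σ²_Task 7=0.444.
Largest is σ²_Task 1 = 2.778.

Task 1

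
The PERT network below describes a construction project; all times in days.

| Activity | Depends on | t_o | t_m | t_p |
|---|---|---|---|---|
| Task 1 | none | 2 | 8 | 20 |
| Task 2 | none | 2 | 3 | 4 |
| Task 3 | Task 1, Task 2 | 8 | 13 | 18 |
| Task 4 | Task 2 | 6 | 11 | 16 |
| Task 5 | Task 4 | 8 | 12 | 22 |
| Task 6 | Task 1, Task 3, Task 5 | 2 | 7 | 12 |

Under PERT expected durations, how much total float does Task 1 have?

te_Task 1 = (2 + 4·8 + 20)/6 = 54/6 = 9
te_Task 2 = (2 + 4·3 + 4)/6 = 18/6 = 3
te_Task 3 = (8 + 4·13 + 18)/6 = 78/6 = 13
te_Task 4 = (6 + 4·11 + 16)/6 = 66/6 = 11
te_Task 5 = (8 + 4·12 + 22)/6 = 78/6 = 13
te_Task 6 = (2 + 4·7 + 12)/6 = 42/6 = 7

Forward pass:
ES_Task 1 = 0; EF_Task 1 = 9
ES_Task 2 = 0; EF_Task 2 = 3
ES_Task 3 = max(EF_Task 1=9, EF_Task 2=3) = 9; EF_Task 3 = 9+13 = 22
ES_Task 4 = 3; EF_Task 4 = 3+11 = 14
ES_Task 5 = 14; EF_Task 5 = 14+13 = 27
ES_Task 6 = max(EF_Task 1=9, EF_Task 3=22, EF_Task 5=27) = 27; EF_Task 6 = 27+7 = 34
Expected project duration μ = 34 days. Critical path: Task 2 → Task 4 → Task 5 → Task 6.

Backward pass:
LF_Task 6 = 34; LS_Task 6 = 34−7 = 27
LF_Task 5 = LS_Task 6 = 27; LS_Task 5 = 27−13 = 14
LF_Task 4 = LS_Task 5 = 14; LS_Task 4 = 14−11 = 3
LF_Task 3 = LS_Task 6 = 27; LS_Task 3 = 27−13 = 14
LF_Task 2 = min(LS_Task 3=14, LS_Task 4=3) = 3; LS_Task 2 = 3−3 = 0
LF_Task 1 = min(LS_Task 3=14, LS_Task 6=27) = 14; LS_Task 1 = 14−9 = 5
Slack_Task 1 = LS_Task 1 − ES_Task 1 = 5 − 0 = 5

5 days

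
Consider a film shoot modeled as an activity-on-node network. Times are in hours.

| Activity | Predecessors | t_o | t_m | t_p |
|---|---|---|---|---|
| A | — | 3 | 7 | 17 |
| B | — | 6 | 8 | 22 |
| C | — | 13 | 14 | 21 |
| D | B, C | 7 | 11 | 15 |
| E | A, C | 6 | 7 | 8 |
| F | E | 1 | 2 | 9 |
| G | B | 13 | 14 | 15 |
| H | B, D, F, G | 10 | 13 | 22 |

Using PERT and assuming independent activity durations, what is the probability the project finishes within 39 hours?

0.358

te_A = (3 + 4·7 + 17)/6 = 48/6 = 8; σ²_A = ((17−3)/6)² = 5.444
te_B = (6 + 4·8 + 22)/6 = 60/6 = 10; σ²_B = ((22−6)/6)² = 7.111
te_C = (13 + 4·14 + 21)/6 = 90/6 = 15; σ²_C = ((21−13)/6)² = 1.778
te_D = (7 + 4·11 + 15)/6 = 66/6 = 11; σ²_D = ((15−7)/6)² = 1.778
te_E = (6 + 4·7 + 8)/6 = 42/6 = 7; σ²_E = ((8−6)/6)² = 0.111
te_F = (1 + 4·2 + 9)/6 = 18/6 = 3; σ²_F = ((9−1)/6)² = 1.778
te_G = (13 + 4·14 + 15)/6 = 84/6 = 14; σ²_G = ((15−13)/6)² = 0.111
te_H = (10 + 4·13 + 22)/6 = 84/6 = 14; σ²_H = ((22−10)/6)² = 4.000

Forward pass:
ES_A = 0; EF_A = 8
ES_B = 0; EF_B = 10
ES_C = 0; EF_C = 15
ES_D = max(EF_B=10, EF_C=15) = 15; EF_D = 15+11 = 26
ES_E = max(EF_A=8, EF_C=15) = 15; EF_E = 15+7 = 22
ES_F = 22; EF_F = 22+3 = 25
ES_G = 10; EF_G = 10+14 = 24
ES_H = max(EF_B=10, EF_D=26, EF_F=25, EF_G=24) = 26; EF_H = 26+14 = 40
Expected project duration μ = 40 hours. Critical path: C → D → H.

Variance along critical path = 1.778 + 1.778 + 4.000 = 7.556; σ = √7.556 = 2.749 hours.
Z = (39 − 40) / 2.749 = -0.364
P(T ≤ 39) = Φ(-0.364) ≈ 0.358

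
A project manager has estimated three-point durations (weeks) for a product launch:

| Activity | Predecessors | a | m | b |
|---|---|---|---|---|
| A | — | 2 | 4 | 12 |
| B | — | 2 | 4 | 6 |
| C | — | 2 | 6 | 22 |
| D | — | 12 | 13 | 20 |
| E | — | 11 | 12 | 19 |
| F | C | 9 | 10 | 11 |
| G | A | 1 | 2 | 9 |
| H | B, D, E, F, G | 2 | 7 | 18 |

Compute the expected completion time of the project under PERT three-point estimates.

te_A = (2 + 4·4 + 12)/6 = 30/6 = 5
te_B = (2 + 4·4 + 6)/6 = 24/6 = 4
te_C = (2 + 4·6 + 22)/6 = 48/6 = 8
te_D = (12 + 4·13 + 20)/6 = 84/6 = 14
te_E = (11 + 4·12 + 19)/6 = 78/6 = 13
te_F = (9 + 4·10 + 11)/6 = 60/6 = 10
te_G = (1 + 4·2 + 9)/6 = 18/6 = 3
te_H = (2 + 4·7 + 18)/6 = 48/6 = 8

Forward pass:
ES_A = 0; EF_A = 5
ES_B = 0; EF_B = 4
ES_C = 0; EF_C = 8
ES_D = 0; EF_D = 14
ES_E = 0; EF_E = 13
ES_F = 8; EF_F = 8+10 = 18
ES_G = 5; EF_G = 5+3 = 8
ES_H = max(EF_B=4, EF_D=14, EF_E=13, EF_F=18, EF_G=8) = 18; EF_H = 18+8 = 26
Expected project duration μ = 26 weeks. Critical path: C → F → H.

26 weeks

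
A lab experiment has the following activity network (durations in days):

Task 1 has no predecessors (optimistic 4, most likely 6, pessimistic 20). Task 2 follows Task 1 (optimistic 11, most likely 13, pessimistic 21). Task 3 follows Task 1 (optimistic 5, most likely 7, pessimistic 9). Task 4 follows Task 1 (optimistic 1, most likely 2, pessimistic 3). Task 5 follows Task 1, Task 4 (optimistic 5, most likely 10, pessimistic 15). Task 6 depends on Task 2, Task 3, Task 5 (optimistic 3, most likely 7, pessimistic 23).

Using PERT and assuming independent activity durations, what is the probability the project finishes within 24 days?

0.063

te_Task 1 = (4 + 4·6 + 20)/6 = 48/6 = 8; σ²_Task 1 = ((20−4)/6)² = 7.111
te_Task 2 = (11 + 4·13 + 21)/6 = 84/6 = 14; σ²_Task 2 = ((21−11)/6)² = 2.778
te_Task 3 = (5 + 4·7 + 9)/6 = 42/6 = 7; σ²_Task 3 = ((9−5)/6)² = 0.444
te_Task 4 = (1 + 4·2 + 3)/6 = 12/6 = 2; σ²_Task 4 = ((3−1)/6)² = 0.111
te_Task 5 = (5 + 4·10 + 15)/6 = 60/6 = 10; σ²_Task 5 = ((15−5)/6)² = 2.778
te_Task 6 = (3 + 4·7 + 23)/6 = 54/6 = 9; σ²_Task 6 = ((23−3)/6)² = 11.111

Forward pass:
ES_Task 1 = 0; EF_Task 1 = 8
ES_Task 2 = 8; EF_Task 2 = 8+14 = 22
ES_Task 3 = 8; EF_Task 3 = 8+7 = 15
ES_Task 4 = 8; EF_Task 4 = 8+2 = 10
ES_Task 5 = max(EF_Task 1=8, EF_Task 4=10) = 10; EF_Task 5 = 10+10 = 20
ES_Task 6 = max(EF_Task 2=22, EF_Task 3=15, EF_Task 5=20) = 22; EF_Task 6 = 22+9 = 31
Expected project duration μ = 31 days. Critical path: Task 1 → Task 2 → Task 6.

Variance along critical path = 7.111 + 2.778 + 11.111 = 21.000; σ = √21.000 = 4.583 days.
Z = (24 − 31) / 4.583 = -1.528
P(T ≤ 24) = Φ(-1.528) ≈ 0.063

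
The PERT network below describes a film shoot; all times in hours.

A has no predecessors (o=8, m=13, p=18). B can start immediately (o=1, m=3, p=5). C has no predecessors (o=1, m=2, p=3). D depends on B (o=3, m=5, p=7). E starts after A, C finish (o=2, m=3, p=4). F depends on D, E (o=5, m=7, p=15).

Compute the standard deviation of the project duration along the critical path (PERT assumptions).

te_A = (8 + 4·13 + 18)/6 = 78/6 = 13; σ²_A = ((18−8)/6)² = 2.778
te_B = (1 + 4·3 + 5)/6 = 18/6 = 3; σ²_B = ((5−1)/6)² = 0.444
te_C = (1 + 4·2 + 3)/6 = 12/6 = 2; σ²_C = ((3−1)/6)² = 0.111
te_D = (3 + 4·5 + 7)/6 = 30/6 = 5; σ²_D = ((7−3)/6)² = 0.444
te_E = (2 + 4·3 + 4)/6 = 18/6 = 3; σ²_E = ((4−2)/6)² = 0.111
te_F = (5 + 4·7 + 15)/6 = 48/6 = 8; σ²_F = ((15−5)/6)² = 2.778

Forward pass:
ES_A = 0; EF_A = 13
ES_B = 0; EF_B = 3
ES_C = 0; EF_C = 2
ES_D = 3; EF_D = 3+5 = 8
ES_E = max(EF_A=13, EF_C=2) = 13; EF_E = 13+3 = 16
ES_F = max(EF_D=8, EF_E=16) = 16; EF_F = 16+8 = 24
Expected project duration μ = 24 hours. Critical path: A → E → F.

Variance along critical path = 2.778 + 0.111 + 2.778 = 5.667
σ = √5.667 = 2.380 hours

2.38 hours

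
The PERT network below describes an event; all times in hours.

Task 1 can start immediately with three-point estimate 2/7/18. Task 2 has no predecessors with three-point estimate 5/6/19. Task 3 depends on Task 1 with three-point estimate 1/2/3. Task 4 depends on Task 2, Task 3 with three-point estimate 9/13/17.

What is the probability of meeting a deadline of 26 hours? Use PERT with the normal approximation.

te_Task 1 = (2 + 4·7 + 18)/6 = 48/6 = 8; σ²_Task 1 = ((18−2)/6)² = 7.111
te_Task 2 = (5 + 4·6 + 19)/6 = 48/6 = 8; σ²_Task 2 = ((19−5)/6)² = 5.444
te_Task 3 = (1 + 4·2 + 3)/6 = 12/6 = 2; σ²_Task 3 = ((3−1)/6)² = 0.111
te_Task 4 = (9 + 4·13 + 17)/6 = 78/6 = 13; σ²_Task 4 = ((17−9)/6)² = 1.778

Forward pass:
ES_Task 1 = 0; EF_Task 1 = 8
ES_Task 2 = 0; EF_Task 2 = 8
ES_Task 3 = 8; EF_Task 3 = 8+2 = 10
ES_Task 4 = max(EF_Task 2=8, EF_Task 3=10) = 10; EF_Task 4 = 10+13 = 23
Expected project duration μ = 23 hours. Critical path: Task 1 → Task 3 → Task 4.

Variance along critical path = 7.111 + 0.111 + 1.778 = 9.000; σ = √9.000 = 3.000 hours.
Z = (26 − 23) / 3.000 = 1.000
P(T ≤ 26) = Φ(1.000) ≈ 0.841

0.841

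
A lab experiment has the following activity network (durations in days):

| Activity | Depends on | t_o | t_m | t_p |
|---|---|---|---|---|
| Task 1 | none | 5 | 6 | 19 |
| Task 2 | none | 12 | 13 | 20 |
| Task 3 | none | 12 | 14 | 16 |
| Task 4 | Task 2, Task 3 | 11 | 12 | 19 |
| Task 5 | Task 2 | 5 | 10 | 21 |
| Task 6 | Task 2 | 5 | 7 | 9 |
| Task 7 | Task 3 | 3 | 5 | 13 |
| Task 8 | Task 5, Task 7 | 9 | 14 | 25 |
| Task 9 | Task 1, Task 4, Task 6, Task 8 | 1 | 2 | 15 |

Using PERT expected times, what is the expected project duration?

44 days

te_Task 1 = (5 + 4·6 + 19)/6 = 48/6 = 8
te_Task 2 = (12 + 4·13 + 20)/6 = 84/6 = 14
te_Task 3 = (12 + 4·14 + 16)/6 = 84/6 = 14
te_Task 4 = (11 + 4·12 + 19)/6 = 78/6 = 13
te_Task 5 = (5 + 4·10 + 21)/6 = 66/6 = 11
te_Task 6 = (5 + 4·7 + 9)/6 = 42/6 = 7
te_Task 7 = (3 + 4·5 + 13)/6 = 36/6 = 6
te_Task 8 = (9 + 4·14 + 25)/6 = 90/6 = 15
te_Task 9 = (1 + 4·2 + 15)/6 = 24/6 = 4

Forward pass:
ES_Task 1 = 0; EF_Task 1 = 8
ES_Task 2 = 0; EF_Task 2 = 14
ES_Task 3 = 0; EF_Task 3 = 14
ES_Task 4 = max(EF_Task 2=14, EF_Task 3=14) = 14; EF_Task 4 = 14+13 = 27
ES_Task 5 = 14; EF_Task 5 = 14+11 = 25
ES_Task 6 = 14; EF_Task 6 = 14+7 = 21
ES_Task 7 = 14; EF_Task 7 = 14+6 = 20
ES_Task 8 = max(EF_Task 5=25, EF_Task 7=20) = 25; EF_Task 8 = 25+15 = 40
ES_Task 9 = max(EF_Task 1=8, EF_Task 4=27, EF_Task 6=21, EF_Task 8=40) = 40; EF_Task 9 = 40+4 = 44
Expected project duration μ = 44 days. Critical path: Task 2 → Task 5 → Task 8 → Task 9.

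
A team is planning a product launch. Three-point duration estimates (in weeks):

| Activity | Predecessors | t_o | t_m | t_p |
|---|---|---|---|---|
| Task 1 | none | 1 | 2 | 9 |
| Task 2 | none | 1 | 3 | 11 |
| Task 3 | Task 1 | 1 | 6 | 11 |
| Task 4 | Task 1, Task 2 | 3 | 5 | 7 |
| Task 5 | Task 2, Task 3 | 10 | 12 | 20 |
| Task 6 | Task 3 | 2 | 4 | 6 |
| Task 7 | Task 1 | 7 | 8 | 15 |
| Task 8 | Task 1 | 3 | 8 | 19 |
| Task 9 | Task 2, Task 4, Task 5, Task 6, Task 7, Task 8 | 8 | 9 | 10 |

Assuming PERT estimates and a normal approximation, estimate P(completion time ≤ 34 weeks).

0.864

te_Task 1 = (1 + 4·2 + 9)/6 = 18/6 = 3; σ²_Task 1 = ((9−1)/6)² = 1.778
te_Task 2 = (1 + 4·3 + 11)/6 = 24/6 = 4; σ²_Task 2 = ((11−1)/6)² = 2.778
te_Task 3 = (1 + 4·6 + 11)/6 = 36/6 = 6; σ²_Task 3 = ((11−1)/6)² = 2.778
te_Task 4 = (3 + 4·5 + 7)/6 = 30/6 = 5; σ²_Task 4 = ((7−3)/6)² = 0.444
te_Task 5 = (10 + 4·12 + 20)/6 = 78/6 = 13; σ²_Task 5 = ((20−10)/6)² = 2.778
te_Task 6 = (2 + 4·4 + 6)/6 = 24/6 = 4; σ²_Task 6 = ((6−2)/6)² = 0.444
te_Task 7 = (7 + 4·8 + 15)/6 = 54/6 = 9; σ²_Task 7 = ((15−7)/6)² = 1.778
te_Task 8 = (3 + 4·8 + 19)/6 = 54/6 = 9; σ²_Task 8 = ((19−3)/6)² = 7.111
te_Task 9 = (8 + 4·9 + 10)/6 = 54/6 = 9; σ²_Task 9 = ((10−8)/6)² = 0.111

Forward pass:
ES_Task 1 = 0; EF_Task 1 = 3
ES_Task 2 = 0; EF_Task 2 = 4
ES_Task 3 = 3; EF_Task 3 = 3+6 = 9
ES_Task 4 = max(EF_Task 1=3, EF_Task 2=4) = 4; EF_Task 4 = 4+5 = 9
ES_Task 5 = max(EF_Task 2=4, EF_Task 3=9) = 9; EF_Task 5 = 9+13 = 22
ES_Task 6 = 9; EF_Task 6 = 9+4 = 13
ES_Task 7 = 3; EF_Task 7 = 3+9 = 12
ES_Task 8 = 3; EF_Task 8 = 3+9 = 12
ES_Task 9 = max(EF_Task 2=4, EF_Task 4=9, EF_Task 5=22, EF_Task 6=13, EF_Task 7=12, EF_Task 8=12) = 22; EF_Task 9 = 22+9 = 31
Expected project duration μ = 31 weeks. Critical path: Task 1 → Task 3 → Task 5 → Task 9.

Variance along critical path = 1.778 + 2.778 + 2.778 + 0.111 = 7.444; σ = √7.444 = 2.728 weeks.
Z = (34 − 31) / 2.728 = 1.100
P(T ≤ 34) = Φ(1.100) ≈ 0.864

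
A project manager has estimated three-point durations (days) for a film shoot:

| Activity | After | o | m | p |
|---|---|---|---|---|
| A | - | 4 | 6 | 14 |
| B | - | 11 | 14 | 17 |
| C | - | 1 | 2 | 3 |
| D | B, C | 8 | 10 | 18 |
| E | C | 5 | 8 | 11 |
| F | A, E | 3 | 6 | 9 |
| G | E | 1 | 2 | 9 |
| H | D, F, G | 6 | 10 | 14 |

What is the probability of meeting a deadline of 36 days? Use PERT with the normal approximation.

te_A = (4 + 4·6 + 14)/6 = 42/6 = 7; σ²_A = ((14−4)/6)² = 2.778
te_B = (11 + 4·14 + 17)/6 = 84/6 = 14; σ²_B = ((17−11)/6)² = 1.000
te_C = (1 + 4·2 + 3)/6 = 12/6 = 2; σ²_C = ((3−1)/6)² = 0.111
te_D = (8 + 4·10 + 18)/6 = 66/6 = 11; σ²_D = ((18−8)/6)² = 2.778
te_E = (5 + 4·8 + 11)/6 = 48/6 = 8; σ²_E = ((11−5)/6)² = 1.000
te_F = (3 + 4·6 + 9)/6 = 36/6 = 6; σ²_F = ((9−3)/6)² = 1.000
te_G = (1 + 4·2 + 9)/6 = 18/6 = 3; σ²_G = ((9−1)/6)² = 1.778
te_H = (6 + 4·10 + 14)/6 = 60/6 = 10; σ²_H = ((14−6)/6)² = 1.778

Forward pass:
ES_A = 0; EF_A = 7
ES_B = 0; EF_B = 14
ES_C = 0; EF_C = 2
ES_D = max(EF_B=14, EF_C=2) = 14; EF_D = 14+11 = 25
ES_E = 2; EF_E = 2+8 = 10
ES_F = max(EF_A=7, EF_E=10) = 10; EF_F = 10+6 = 16
ES_G = 10; EF_G = 10+3 = 13
ES_H = max(EF_D=25, EF_F=16, EF_G=13) = 25; EF_H = 25+10 = 35
Expected project duration μ = 35 days. Critical path: B → D → H.

Variance along critical path = 1.000 + 2.778 + 1.778 = 5.556; σ = √5.556 = 2.357 days.
Z = (36 − 35) / 2.357 = 0.424
P(T ≤ 36) = Φ(0.424) ≈ 0.664

0.664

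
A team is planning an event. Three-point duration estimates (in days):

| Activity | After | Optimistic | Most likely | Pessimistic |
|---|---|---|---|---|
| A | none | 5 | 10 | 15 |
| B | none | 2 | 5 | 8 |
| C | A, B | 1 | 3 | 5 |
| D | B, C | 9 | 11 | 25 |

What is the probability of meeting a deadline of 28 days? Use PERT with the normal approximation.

0.733

te_A = (5 + 4·10 + 15)/6 = 60/6 = 10; σ²_A = ((15−5)/6)² = 2.778
te_B = (2 + 4·5 + 8)/6 = 30/6 = 5; σ²_B = ((8−2)/6)² = 1.000
te_C = (1 + 4·3 + 5)/6 = 18/6 = 3; σ²_C = ((5−1)/6)² = 0.444
te_D = (9 + 4·11 + 25)/6 = 78/6 = 13; σ²_D = ((25−9)/6)² = 7.111

Forward pass:
ES_A = 0; EF_A = 10
ES_B = 0; EF_B = 5
ES_C = max(EF_A=10, EF_B=5) = 10; EF_C = 10+3 = 13
ES_D = max(EF_B=5, EF_C=13) = 13; EF_D = 13+13 = 26
Expected project duration μ = 26 days. Critical path: A → C → D.

Variance along critical path = 2.778 + 0.444 + 7.111 = 10.333; σ = √10.333 = 3.215 days.
Z = (28 − 26) / 3.215 = 0.622
P(T ≤ 28) = Φ(0.622) ≈ 0.733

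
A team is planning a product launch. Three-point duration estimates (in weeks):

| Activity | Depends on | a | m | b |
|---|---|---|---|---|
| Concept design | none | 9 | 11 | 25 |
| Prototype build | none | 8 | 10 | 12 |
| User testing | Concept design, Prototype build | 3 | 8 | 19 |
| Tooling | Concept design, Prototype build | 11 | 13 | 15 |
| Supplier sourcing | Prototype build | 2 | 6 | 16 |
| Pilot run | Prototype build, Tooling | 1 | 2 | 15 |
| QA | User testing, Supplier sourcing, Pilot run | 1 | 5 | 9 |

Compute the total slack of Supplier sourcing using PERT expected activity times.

te_Concept design = (9 + 4·11 + 25)/6 = 78/6 = 13
te_Prototype build = (8 + 4·10 + 12)/6 = 60/6 = 10
te_User testing = (3 + 4·8 + 19)/6 = 54/6 = 9
te_Tooling = (11 + 4·13 + 15)/6 = 78/6 = 13
te_Supplier sourcing = (2 + 4·6 + 16)/6 = 42/6 = 7
te_Pilot run = (1 + 4·2 + 15)/6 = 24/6 = 4
te_QA = (1 + 4·5 + 9)/6 = 30/6 = 5

Forward pass:
ES_Concept design = 0; EF_Concept design = 13
ES_Prototype build = 0; EF_Prototype build = 10
ES_User testing = max(EF_Concept design=13, EF_Prototype build=10) = 13; EF_User testing = 13+9 = 22
ES_Tooling = max(EF_Concept design=13, EF_Prototype build=10) = 13; EF_Tooling = 13+13 = 26
ES_Supplier sourcing = 10; EF_Supplier sourcing = 10+7 = 17
ES_Pilot run = max(EF_Prototype build=10, EF_Tooling=26) = 26; EF_Pilot run = 26+4 = 30
ES_QA = max(EF_User testing=22, EF_Supplier sourcing=17, EF_Pilot run=30) = 30; EF_QA = 30+5 = 35
Expected project duration μ = 35 weeks. Critical path: Concept design → Tooling → Pilot run → QA.

Backward pass:
LF_QA = 35; LS_QA = 35−5 = 30
LF_Pilot run = LS_QA = 30; LS_Pilot run = 30−4 = 26
LF_Supplier sourcing = LS_QA = 30; LS_Supplier sourcing = 30−7 = 23
LF_Tooling = LS_Pilot run = 26; LS_Tooling = 26−13 = 13
LF_User testing = LS_QA = 30; LS_User testing = 30−9 = 21
LF_Prototype build = min(LS_User testing=21, LS_Tooling=13, LS_Supplier sourcing=23, LS_Pilot run=26) = 13; LS_Prototype build = 13−10 = 3
LF_Concept design = min(LS_User testing=21, LS_Tooling=13) = 13; LS_Concept design = 13−13 = 0
Slack_Supplier sourcing = LS_Supplier sourcing − ES_Supplier sourcing = 23 − 10 = 13

13 weeks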